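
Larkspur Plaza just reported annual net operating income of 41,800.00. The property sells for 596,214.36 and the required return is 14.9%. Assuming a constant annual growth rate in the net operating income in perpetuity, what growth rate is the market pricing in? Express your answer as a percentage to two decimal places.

7.37%

P = D₀(1+g)/(r−g) ⇒ P(r−g) = D₀(1+g) ⇒ g(P+D₀) = P·r − D₀
g = (P·r − D₀)/(P + D₀) = (596,214.36×0.149 − 41,800.00) / (596,214.36 + 41,800.00) = 0.073722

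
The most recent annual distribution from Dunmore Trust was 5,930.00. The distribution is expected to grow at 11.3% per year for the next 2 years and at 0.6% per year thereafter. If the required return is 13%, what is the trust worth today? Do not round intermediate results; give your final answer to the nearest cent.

58266.57

D_1 = 6600.09000
D_2 = 7345.90017
Terminal value at year 2: TV = D_2×(1+g_2)/(r−g_2) = 7389.97557/0.124 = 59596.57719
P_0 = D_1/(1+r)^1 + D_2/(1+r)^2 + TV/(1+r)^2
    = 5840.78761 + 5752.91735 + 46672.86176 = 58266.56673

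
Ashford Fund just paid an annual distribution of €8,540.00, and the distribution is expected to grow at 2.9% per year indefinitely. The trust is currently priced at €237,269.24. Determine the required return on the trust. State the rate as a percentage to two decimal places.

D₁ = €8,540.00 × 1.029 = €8,787.6600
P = D₁/(r − g) ⇒ r = D₁/P + g = €8,787.6600/€237,269.24 + 0.029 = 0.037037 + 0.029 = 0.066037

6.60%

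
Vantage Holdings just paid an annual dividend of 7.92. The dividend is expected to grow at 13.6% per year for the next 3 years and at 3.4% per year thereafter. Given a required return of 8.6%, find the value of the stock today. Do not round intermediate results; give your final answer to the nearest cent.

206.27

D_1 = 8.99712
D_2 = 10.22073
D_3 = 11.61075
Terminal value at year 3: TV = D_3×(1+g_2)/(r−g_2) = 12.00551/0.052 = 230.87525
P_0 = D_1/(1+r)^1 + D_2/(1+r)^2 + D_3/(1+r)^3 + TV/(1+r)^3
    = 8.28464 + 8.66607 + 9.06506 + 180.25524 = 206.27101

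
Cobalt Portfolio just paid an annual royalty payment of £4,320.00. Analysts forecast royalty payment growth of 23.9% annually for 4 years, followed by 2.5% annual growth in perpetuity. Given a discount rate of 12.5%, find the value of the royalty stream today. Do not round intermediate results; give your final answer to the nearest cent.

D_1 = 5352.48000
D_2 = 6631.72272
D_3 = 8216.70445
D_4 = 10180.49681
Terminal value at year 4: TV = D_4×(1+g_2)/(r−g_2) = 10435.00923/0.1 = 104350.09234
P_0 = D_1/(1+r)^1 + D_2/(1+r)^2 + D_3/(1+r)^3 + D_4/(1+r)^4 + TV/(1+r)^4
    = 4757.76000 + 5239.87968 + 5770.85415 + 6355.63404 + 65145.24893 = 87269.37681

£87269.38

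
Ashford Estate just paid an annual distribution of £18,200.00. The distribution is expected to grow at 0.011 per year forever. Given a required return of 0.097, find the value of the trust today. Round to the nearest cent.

£213955.81

D₁ = D₀ × (1 + g) = £18,200.00 × 1.011 = £18,400.2000
Growing perpetuity: P = D₁ / (r − g) = £18,400.2000 / (0.097 − 0.011) = £213,955.81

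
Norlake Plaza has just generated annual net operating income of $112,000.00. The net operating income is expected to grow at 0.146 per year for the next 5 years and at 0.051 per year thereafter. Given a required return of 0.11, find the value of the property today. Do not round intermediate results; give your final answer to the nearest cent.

$2957229.76

D_1 = 128352.00000
D_2 = 147091.39200
D_3 = 168566.73523
D_4 = 193177.47858
D_5 = 221381.39045
Terminal value at year 5: TV = D_5×(1+g_2)/(r−g_2) = 232671.84136/0.059 = 3943590.53154
P_0 = D_1/(1+r)^1 + D_2/(1+r)^2 + D_3/(1+r)^3 + D_4/(1+r)^4 + D_5/(1+r)^5 + TV/(1+r)^5
    = 115632.43243 + 119382.67348 + 123254.54398 + 127251.98865 + 131379.08017 + 2340329.03826 = 2957229.75697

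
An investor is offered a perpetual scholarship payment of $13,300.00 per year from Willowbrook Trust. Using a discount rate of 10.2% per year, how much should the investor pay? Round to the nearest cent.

$130392.16

Level perpetuity: PV = C / r = $13,300.00 / 0.102 = $130,392.16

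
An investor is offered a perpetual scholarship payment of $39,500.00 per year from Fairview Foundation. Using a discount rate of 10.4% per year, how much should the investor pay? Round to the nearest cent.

$379807.69

Level perpetuity: PV = C / r = $39,500.00 / 0.104 = $379,807.69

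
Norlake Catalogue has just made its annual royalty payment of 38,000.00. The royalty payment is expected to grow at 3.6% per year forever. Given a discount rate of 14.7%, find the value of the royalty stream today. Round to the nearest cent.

D₁ = D₀ × (1 + g) = 38,000.00 × 1.036 = 39,368.0000
Growing perpetuity: P = D₁ / (r − g) = 39,368.0000 / (0.147 − 0.036) = 354,666.67

354666.67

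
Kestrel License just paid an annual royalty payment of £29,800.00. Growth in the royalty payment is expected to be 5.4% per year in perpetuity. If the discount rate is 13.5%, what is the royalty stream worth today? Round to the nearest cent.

£387767.90

D₁ = D₀ × (1 + g) = £29,800.00 × 1.054 = £31,409.2000
Growing perpetuity: P = D₁ / (r − g) = £31,409.2000 / (0.135 − 0.054) = £387,767.90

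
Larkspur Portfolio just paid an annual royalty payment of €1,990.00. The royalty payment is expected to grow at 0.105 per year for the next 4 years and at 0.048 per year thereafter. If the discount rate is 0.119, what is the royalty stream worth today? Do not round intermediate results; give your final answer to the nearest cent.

€35645.01

D_1 = 2198.95000
D_2 = 2429.83975
D_3 = 2684.97292
D_4 = 2966.89508
Terminal value at year 4: TV = D_4×(1+g_2)/(r−g_2) = 3109.30604/0.071 = 43793.04288
P_0 = D_1/(1+r)^1 + D_2/(1+r)^2 + D_3/(1+r)^3 + D_4/(1+r)^4 + TV/(1+r)^4
    = 1965.10277 + 1940.51703 + 1916.23889 + 1892.26450 + 27930.89012 = 35645.01332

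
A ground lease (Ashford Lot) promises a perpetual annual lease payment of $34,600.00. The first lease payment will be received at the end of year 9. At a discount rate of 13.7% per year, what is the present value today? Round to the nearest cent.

$90421.52

Value at end of year 8: C / r = $34,600.00 / 0.137 = $252,554.7445
Discount to today: PV = $252,554.7445 / (1 + 0.137)^8 = $252,554.7445 / 2.793082 = $90,421.52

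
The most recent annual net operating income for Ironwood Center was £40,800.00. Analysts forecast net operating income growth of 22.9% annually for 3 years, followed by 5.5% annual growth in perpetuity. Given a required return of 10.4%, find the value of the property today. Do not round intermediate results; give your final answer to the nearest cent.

D_1 = 50143.20000
D_2 = 61625.99280
D_3 = 75738.34515
Terminal value at year 3: TV = D_3×(1+g_2)/(r−g_2) = 79903.95413/0.049 = 1630692.94152
P_0 = D_1/(1+r)^1 + D_2/(1+r)^2 + D_3/(1+r)^3 + TV/(1+r)^3
    = 45419.56522 + 50562.17903 + 56287.06343 + 1211894.93720 = 1364163.74489

£1364163.74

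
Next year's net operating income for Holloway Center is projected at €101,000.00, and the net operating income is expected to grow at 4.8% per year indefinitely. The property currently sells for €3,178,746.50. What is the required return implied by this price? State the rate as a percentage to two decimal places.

7.98%

P = D₁/(r − g) ⇒ r = D₁/P + g = €101,000.0000/€3,178,746.50 + 0.048 = 0.031774 + 0.048 = 0.079774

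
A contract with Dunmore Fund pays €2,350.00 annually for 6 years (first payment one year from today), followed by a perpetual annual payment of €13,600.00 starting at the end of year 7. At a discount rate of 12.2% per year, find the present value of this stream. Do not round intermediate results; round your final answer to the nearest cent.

€65482.89

PV of 6-year annuity: €2,350.00 × [1 − (1+0.122)^−6] / 0.122 = 9607.32594
Perpetuity value at year 6: €13,600.00 / 0.122 = 111475.40984
PV of perpetuity: 111475.40984 / (1+0.122)^6 = 55875.56610
Total PV = 9607.32594 + 55875.56610 = 65482.89204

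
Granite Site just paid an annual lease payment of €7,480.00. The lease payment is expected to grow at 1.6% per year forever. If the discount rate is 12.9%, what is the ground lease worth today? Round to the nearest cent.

€67253.81

D₁ = D₀ × (1 + g) = €7,480.00 × 1.016 = €7,599.6800
Growing perpetuity: P = D₁ / (r − g) = €7,599.6800 / (0.129 − 0.016) = €67,253.81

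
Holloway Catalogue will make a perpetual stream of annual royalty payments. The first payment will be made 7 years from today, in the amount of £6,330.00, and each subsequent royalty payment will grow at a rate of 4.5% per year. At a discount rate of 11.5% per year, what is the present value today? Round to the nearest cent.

Value at end of year 6: C₁ / (r − g) = £6,330.00 / (0.115 − 0.045) = £90,428.5714
Discount to today: PV = £90,428.5714 / (1 + 0.115)^6 = £90,428.5714 / 1.921539 = £47,060.49

£47060.49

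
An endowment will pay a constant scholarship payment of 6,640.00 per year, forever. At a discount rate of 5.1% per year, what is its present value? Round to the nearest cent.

Level perpetuity: PV = C / r = 6,640.00 / 0.051 = 130,196.08

130196.08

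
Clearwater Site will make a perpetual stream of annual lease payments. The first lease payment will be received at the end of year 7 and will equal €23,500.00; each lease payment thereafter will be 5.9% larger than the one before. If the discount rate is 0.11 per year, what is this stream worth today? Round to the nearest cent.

Value at end of year 6: C₁ / (r − g) = €23,500.00 / (0.11 − 0.059) = €460,784.3137
Discount to today: PV = €460,784.3137 / (1 + 0.11)^6 = €460,784.3137 / 1.870415 = €246,354.11

€246354.11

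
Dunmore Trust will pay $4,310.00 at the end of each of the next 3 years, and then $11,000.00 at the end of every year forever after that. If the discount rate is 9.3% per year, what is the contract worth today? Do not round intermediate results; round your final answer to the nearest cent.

$101435.34

PV of 3-year annuity: $4,310.00 × [1 − (1+0.093)^−3] / 0.093 = 10851.81119
Perpetuity value at year 3: $11,000.00 / 0.093 = 118279.56989
PV of perpetuity: 118279.56989 / (1+0.093)^3 = 90583.53205
Total PV = 10851.81119 + 90583.53205 = 101435.34324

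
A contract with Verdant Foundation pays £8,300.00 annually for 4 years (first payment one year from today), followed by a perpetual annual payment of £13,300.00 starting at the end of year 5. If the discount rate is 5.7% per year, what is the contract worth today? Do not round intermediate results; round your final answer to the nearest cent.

PV of 4-year annuity: £8,300.00 × [1 − (1+0.057)^−4] / 0.057 = 28959.05403
Perpetuity value at year 4: £13,300.00 / 0.057 = 233333.33333
PV of perpetuity: 233333.33333 / (1+0.057)^4 = 186929.06603
Total PV = 28959.05403 + 186929.06603 = 215888.12006

£215888.12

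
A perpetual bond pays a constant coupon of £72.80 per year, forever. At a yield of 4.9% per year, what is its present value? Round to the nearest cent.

£1485.71

Level perpetuity: PV = C / r = £72.80 / 0.049 = £1,485.71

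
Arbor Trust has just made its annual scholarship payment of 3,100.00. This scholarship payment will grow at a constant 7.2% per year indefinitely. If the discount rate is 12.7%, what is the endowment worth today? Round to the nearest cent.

D₁ = D₀ × (1 + g) = 3,100.00 × 1.072 = 3,323.2000
Growing perpetuity: P = D₁ / (r − g) = 3,323.2000 / (0.127 − 0.072) = 60,421.82

60421.82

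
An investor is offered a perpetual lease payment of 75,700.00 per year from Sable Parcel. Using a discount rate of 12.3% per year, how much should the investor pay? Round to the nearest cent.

615447.15

Level perpetuity: PV = C / r = 75,700.00 / 0.123 = 615,447.15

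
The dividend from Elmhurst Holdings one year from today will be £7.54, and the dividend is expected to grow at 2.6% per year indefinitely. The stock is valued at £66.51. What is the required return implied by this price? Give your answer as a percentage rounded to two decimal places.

P = D₁/(r − g) ⇒ r = D₁/P + g = £7.5400/£66.51 + 0.026 = 0.113366 + 0.026 = 0.139366

13.94%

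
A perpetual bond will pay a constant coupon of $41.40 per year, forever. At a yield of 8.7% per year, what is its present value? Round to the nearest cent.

$475.86

Level perpetuity: PV = C / r = $41.40 / 0.087 = $475.86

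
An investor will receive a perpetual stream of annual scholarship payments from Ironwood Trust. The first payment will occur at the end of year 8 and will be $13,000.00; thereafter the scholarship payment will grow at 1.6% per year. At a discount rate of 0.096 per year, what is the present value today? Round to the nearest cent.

Value at end of year 7: C₁ / (r − g) = $13,000.00 / (0.096 − 0.016) = $162,500.0000
Discount to today: PV = $162,500.0000 / (1 + 0.096)^7 = $162,500.0000 / 1.899651 = $85,542.02

$85542.02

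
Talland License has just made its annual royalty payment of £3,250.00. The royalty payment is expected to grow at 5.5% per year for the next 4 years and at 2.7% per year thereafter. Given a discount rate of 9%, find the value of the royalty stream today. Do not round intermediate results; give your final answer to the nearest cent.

£58485.56

D_1 = 3428.75000
D_2 = 3617.33125
D_3 = 3816.28447
D_4 = 4026.18011
Terminal value at year 4: TV = D_4×(1+g_2)/(r−g_2) = 4134.88698/0.063 = 65633.12663
P_0 = D_1/(1+r)^1 + D_2/(1+r)^2 + D_3/(1+r)^3 + D_4/(1+r)^4 + TV/(1+r)^4
    = 3145.64220 + 3044.63534 + 2946.87182 + 2852.24750 + 46496.16158 = 58485.55845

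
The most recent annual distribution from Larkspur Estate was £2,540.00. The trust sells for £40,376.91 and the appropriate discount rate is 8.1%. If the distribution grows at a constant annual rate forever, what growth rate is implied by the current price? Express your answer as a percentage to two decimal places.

1.70%

P = D₀(1+g)/(r−g) ⇒ P(r−g) = D₀(1+g) ⇒ g(P+D₀) = P·r − D₀
g = (P·r − D₀)/(P + D₀) = (£40,376.91×0.081 − £2,540.00) / (£40,376.91 + £2,540.00) = 0.017022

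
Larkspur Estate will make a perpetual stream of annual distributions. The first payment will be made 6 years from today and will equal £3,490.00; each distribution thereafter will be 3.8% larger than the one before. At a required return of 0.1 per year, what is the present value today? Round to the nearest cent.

Value at end of year 5: C₁ / (r − g) = £3,490.00 / (0.1 − 0.038) = £56,290.3226
Discount to today: PV = £56,290.3226 / (1 + 0.1)^5 = £56,290.3226 / 1.610510 = £34,951.86

£34951.86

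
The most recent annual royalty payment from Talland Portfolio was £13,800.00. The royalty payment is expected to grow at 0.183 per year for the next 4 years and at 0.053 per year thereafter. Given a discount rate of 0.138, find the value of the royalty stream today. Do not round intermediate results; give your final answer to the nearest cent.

£260522.04

D_1 = 16325.40000
D_2 = 19312.94820
D_3 = 22847.21772
D_4 = 27028.25856
Terminal value at year 4: TV = D_4×(1+g_2)/(r−g_2) = 28460.75627/0.085 = 334832.42667
P_0 = D_1/(1+r)^1 + D_2/(1+r)^2 + D_3/(1+r)^3 + D_4/(1+r)^4 + TV/(1+r)^4
    = 14345.69420 + 14912.96682 + 15502.67113 + 16115.69415 + 199645.01110 = 260522.03740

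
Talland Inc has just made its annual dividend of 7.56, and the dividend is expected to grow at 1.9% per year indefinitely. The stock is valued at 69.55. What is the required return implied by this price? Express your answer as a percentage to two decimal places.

12.98%

D₁ = 7.56 × 1.019 = 7.7036
P = D₁/(r − g) ⇒ r = D₁/P + g = 7.7036/69.55 + 0.019 = 0.110764 + 0.019 = 0.129764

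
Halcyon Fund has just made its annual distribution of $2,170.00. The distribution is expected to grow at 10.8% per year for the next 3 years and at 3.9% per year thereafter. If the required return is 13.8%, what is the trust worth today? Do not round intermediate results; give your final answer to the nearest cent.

D_1 = 2404.36000
D_2 = 2664.03088
D_3 = 2951.74622
Terminal value at year 3: TV = D_3×(1+g_2)/(r−g_2) = 3066.86432/0.099 = 30978.42745
P_0 = D_1/(1+r)^1 + D_2/(1+r)^2 + D_3/(1+r)^3 + TV/(1+r)^3
    = 2112.79438 + 2057.09681 + 2002.86754 + 21019.99371 = 27192.75244

$27192.75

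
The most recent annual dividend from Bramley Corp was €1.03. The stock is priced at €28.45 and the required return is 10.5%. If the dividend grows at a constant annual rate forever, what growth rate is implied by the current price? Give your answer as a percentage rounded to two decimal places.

P = D₀(1+g)/(r−g) ⇒ P(r−g) = D₀(1+g) ⇒ g(P+D₀) = P·r − D₀
g = (P·r − D₀)/(P + D₀) = (€28.45×0.105 − €1.03) / (€28.45 + €1.03) = 0.066392

6.64%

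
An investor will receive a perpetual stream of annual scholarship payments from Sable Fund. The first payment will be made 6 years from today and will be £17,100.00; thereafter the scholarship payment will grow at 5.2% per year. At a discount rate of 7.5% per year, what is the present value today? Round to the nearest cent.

Value at end of year 5: C₁ / (r − g) = £17,100.00 / (0.075 − 0.052) = £743,478.2609
Discount to today: PV = £743,478.2609 / (1 + 0.075)^5 = £743,478.2609 / 1.435629 = £517,876.20

£517876.20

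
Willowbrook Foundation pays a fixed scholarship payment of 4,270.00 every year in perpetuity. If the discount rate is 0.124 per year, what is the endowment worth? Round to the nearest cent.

Level perpetuity: PV = C / r = 4,270.00 / 0.124 = 34,435.48

34435.48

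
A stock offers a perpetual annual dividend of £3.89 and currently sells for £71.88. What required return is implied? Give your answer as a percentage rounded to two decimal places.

5.41%

P = C/r ⇒ r = C/P = £3.89/£71.88 = 0.054118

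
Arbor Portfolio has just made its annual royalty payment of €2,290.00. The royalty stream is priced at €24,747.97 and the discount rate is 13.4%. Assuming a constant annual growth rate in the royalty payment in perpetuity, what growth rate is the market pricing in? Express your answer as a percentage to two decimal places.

P = D₀(1+g)/(r−g) ⇒ P(r−g) = D₀(1+g) ⇒ g(P+D₀) = P·r − D₀
g = (P·r − D₀)/(P + D₀) = (€24,747.97×0.134 − €2,290.00) / (€24,747.97 + €2,290.00) = 0.037955

3.80%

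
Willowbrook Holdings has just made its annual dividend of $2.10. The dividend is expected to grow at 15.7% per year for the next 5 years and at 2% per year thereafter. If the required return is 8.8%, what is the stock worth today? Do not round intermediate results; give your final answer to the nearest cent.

$55.51

D_1 = 2.42970
D_2 = 2.81116
D_3 = 3.25252
D_4 = 3.76316
D_5 = 4.35398
Terminal value at year 5: TV = D_5×(1+g_2)/(r−g_2) = 4.44106/0.068 = 65.30965
P_0 = D_1/(1+r)^1 + D_2/(1+r)^2 + D_3/(1+r)^3 + D_4/(1+r)^4 + D_5/(1+r)^5 + TV/(1+r)^5
    = 2.23318 + 2.37481 + 2.52541 + 2.68557 + 2.85589 + 42.83836 = 55.51323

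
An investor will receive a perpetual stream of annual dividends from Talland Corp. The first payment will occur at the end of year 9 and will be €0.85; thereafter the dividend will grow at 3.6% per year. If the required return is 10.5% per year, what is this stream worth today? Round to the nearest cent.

€5.54

Value at end of year 8: C₁ / (r − g) = €0.85 / (0.105 − 0.036) = €12.3188
Discount to today: PV = €12.3188 / (1 + 0.105)^8 = €12.3188 / 2.222789 = €5.54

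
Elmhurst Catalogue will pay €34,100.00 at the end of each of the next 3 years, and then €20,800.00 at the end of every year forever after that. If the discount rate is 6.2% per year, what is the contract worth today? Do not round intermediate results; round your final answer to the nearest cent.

€370903.79

PV of 3-year annuity: €34,100.00 × [1 − (1+0.062)^−3] / 0.062 = 90813.47054
Perpetuity value at year 3: €20,800.00 / 0.062 = 335483.87097
PV of perpetuity: 335483.87097 / (1+0.062)^3 = 280090.31709
Total PV = 90813.47054 + 280090.31709 = 370903.78763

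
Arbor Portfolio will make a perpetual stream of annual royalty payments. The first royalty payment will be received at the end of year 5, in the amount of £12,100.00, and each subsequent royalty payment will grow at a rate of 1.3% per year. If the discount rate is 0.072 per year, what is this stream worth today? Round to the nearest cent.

£155293.84

Value at end of year 4: C₁ / (r − g) = £12,100.00 / (0.072 − 0.013) = £205,084.7458
Discount to today: PV = £205,084.7458 / (1 + 0.072)^4 = £205,084.7458 / 1.320624 = £155,293.84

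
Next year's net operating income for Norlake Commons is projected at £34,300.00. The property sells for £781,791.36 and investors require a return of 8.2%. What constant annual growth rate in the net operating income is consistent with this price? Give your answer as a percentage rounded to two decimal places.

3.81%

P = D₁/(r−g) ⇒ g = r − D₁/P = 0.082 − £34,300.00/£781,791.36 = 0.038126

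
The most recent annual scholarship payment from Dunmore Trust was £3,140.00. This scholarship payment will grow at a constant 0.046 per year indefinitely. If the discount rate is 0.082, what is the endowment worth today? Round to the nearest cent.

D₁ = D₀ × (1 + g) = £3,140.00 × 1.046 = £3,284.4400
Growing perpetuity: P = D₁ / (r − g) = £3,284.4400 / (0.082 − 0.046) = £91,234.44

£91234.44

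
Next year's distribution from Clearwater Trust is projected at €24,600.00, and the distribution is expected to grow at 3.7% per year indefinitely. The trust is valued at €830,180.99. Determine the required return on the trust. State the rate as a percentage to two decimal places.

6.66%

P = D₁/(r − g) ⇒ r = D₁/P + g = €24,600.0000/€830,180.99 + 0.037 = 0.029632 + 0.037 = 0.066632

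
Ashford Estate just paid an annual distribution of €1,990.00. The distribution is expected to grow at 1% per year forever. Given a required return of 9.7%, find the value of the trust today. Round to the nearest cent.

D₁ = D₀ × (1 + g) = €1,990.00 × 1.01 = €2,009.9000
Growing perpetuity: P = D₁ / (r − g) = €2,009.9000 / (0.097 − 0.01) = €23,102.30

€23102.30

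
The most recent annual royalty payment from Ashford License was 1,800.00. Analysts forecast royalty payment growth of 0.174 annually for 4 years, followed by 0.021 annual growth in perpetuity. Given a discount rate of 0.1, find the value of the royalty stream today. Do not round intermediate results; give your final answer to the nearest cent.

38678.87

D_1 = 2113.20000
D_2 = 2480.89680
D_3 = 2912.57284
D_4 = 3419.36052
Terminal value at year 4: TV = D_4×(1+g_2)/(r−g_2) = 3491.16709/0.079 = 44191.98847
P_0 = D_1/(1+r)^1 + D_2/(1+r)^2 + D_3/(1+r)^3 + D_4/(1+r)^4 + TV/(1+r)^4
    = 1921.09091 + 2050.32793 + 2188.25909 + 2335.46924 + 30183.72274 = 38678.86991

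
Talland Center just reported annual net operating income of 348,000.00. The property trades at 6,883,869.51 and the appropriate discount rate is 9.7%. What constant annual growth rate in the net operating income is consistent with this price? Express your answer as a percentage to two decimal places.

4.42%

P = D₀(1+g)/(r−g) ⇒ P(r−g) = D₀(1+g) ⇒ g(P+D₀) = P·r − D₀
g = (P·r − D₀)/(P + D₀) = (6,883,869.51×0.097 − 348,000.00) / (6,883,869.51 + 348,000.00) = 0.044212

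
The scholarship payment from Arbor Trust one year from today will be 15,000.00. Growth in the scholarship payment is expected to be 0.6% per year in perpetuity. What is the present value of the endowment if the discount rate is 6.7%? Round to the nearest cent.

Growing perpetuity: P = D₁ / (r − g) = 15,000.0000 / (0.067 − 0.006) = 245,901.64

245901.64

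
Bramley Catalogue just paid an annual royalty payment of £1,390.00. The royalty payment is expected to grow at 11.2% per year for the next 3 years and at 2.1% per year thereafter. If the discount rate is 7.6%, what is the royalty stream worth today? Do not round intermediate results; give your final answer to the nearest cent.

D_1 = 1545.68000
D_2 = 1718.79616
D_3 = 1911.30133
Terminal value at year 3: TV = D_3×(1+g_2)/(r−g_2) = 1951.43866/0.055 = 35480.70287
P_0 = D_1/(1+r)^1 + D_2/(1+r)^2 + D_3/(1+r)^3 + TV/(1+r)^3
    = 1436.50558 + 1484.56710 + 1534.23663 + 28481.01094 = 32936.32025

£32936.32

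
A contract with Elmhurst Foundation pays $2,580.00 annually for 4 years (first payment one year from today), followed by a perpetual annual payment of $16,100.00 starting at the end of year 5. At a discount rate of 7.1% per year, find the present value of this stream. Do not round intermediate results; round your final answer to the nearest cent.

PV of 4-year annuity: $2,580.00 × [1 − (1+0.071)^−4] / 0.071 = 8719.31283
Perpetuity value at year 4: $16,100.00 / 0.071 = 226760.56338
PV of perpetuity: 226760.56338 / (1+0.071)^4 = 172349.34767
Total PV = 8719.31283 + 172349.34767 = 181068.66050

$181068.66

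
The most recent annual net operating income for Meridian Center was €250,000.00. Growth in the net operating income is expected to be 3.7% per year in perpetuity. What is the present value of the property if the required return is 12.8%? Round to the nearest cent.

€2848901.10

D₁ = D₀ × (1 + g) = €250,000.00 × 1.037 = €259,250.0000
Growing perpetuity: P = D₁ / (r − g) = €259,250.0000 / (0.128 − 0.037) = €2,848,901.10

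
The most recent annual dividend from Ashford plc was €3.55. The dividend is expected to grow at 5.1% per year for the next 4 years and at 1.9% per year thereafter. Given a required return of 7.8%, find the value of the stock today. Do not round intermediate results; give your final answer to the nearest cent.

€68.73

D_1 = 3.73105
D_2 = 3.92133
D_3 = 4.12132
D_4 = 4.33151
Terminal value at year 4: TV = D_4×(1+g_2)/(r−g_2) = 4.41381/0.059 = 74.81030
P_0 = D_1/(1+r)^1 + D_2/(1+r)^2 + D_3/(1+r)^3 + D_4/(1+r)^4 + TV/(1+r)^4
    = 3.46109 + 3.37440 + 3.28988 + 3.20748 + 55.39701 = 68.72986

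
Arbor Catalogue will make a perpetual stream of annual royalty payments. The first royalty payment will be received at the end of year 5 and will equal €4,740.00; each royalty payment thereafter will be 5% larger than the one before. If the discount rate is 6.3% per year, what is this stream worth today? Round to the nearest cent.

Value at end of year 4: C₁ / (r − g) = €4,740.00 / (0.063 − 0.05) = €364,615.3846
Discount to today: PV = €364,615.3846 / (1 + 0.063)^4 = €364,615.3846 / 1.276830 = €285,563.00

€285563.00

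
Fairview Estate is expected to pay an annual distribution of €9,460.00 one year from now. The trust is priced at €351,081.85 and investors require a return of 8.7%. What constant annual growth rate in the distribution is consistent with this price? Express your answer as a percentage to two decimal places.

6.01%

P = D₁/(r−g) ⇒ g = r − D₁/P = 0.087 − €9,460.00/€351,081.85 = 0.060055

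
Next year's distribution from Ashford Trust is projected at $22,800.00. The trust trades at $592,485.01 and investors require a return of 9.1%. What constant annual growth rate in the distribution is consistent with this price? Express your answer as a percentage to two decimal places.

5.25%

P = D₁/(r−g) ⇒ g = r − D₁/P = 0.091 − $22,800.00/$592,485.01 = 0.052518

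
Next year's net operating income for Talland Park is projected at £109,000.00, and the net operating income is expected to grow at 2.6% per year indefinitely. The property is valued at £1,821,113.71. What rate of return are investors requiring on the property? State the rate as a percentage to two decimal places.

8.59%

P = D₁/(r − g) ⇒ r = D₁/P + g = £109,000.0000/£1,821,113.71 + 0.026 = 0.059853 + 0.026 = 0.085853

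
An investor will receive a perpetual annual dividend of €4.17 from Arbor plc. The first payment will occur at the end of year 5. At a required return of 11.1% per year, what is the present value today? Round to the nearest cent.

Value at end of year 4: C / r = €4.17 / 0.111 = €37.5676
Discount to today: PV = €37.5676 / (1 + 0.111)^4 = €37.5676 / 1.523548 = €24.66

€24.66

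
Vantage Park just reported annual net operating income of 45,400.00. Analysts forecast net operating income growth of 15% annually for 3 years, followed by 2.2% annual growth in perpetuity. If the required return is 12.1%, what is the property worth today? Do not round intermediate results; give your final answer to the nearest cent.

D_1 = 52210.00000
D_2 = 60041.50000
D_3 = 69047.72500
Terminal value at year 3: TV = D_3×(1+g_2)/(r−g_2) = 70566.77495/0.099 = 712795.70657
P_0 = D_1/(1+r)^1 + D_2/(1+r)^2 + D_3/(1+r)^3 + TV/(1+r)^3
    = 46574.48707 + 47779.35783 + 49015.39831 + 505997.34414 = 649366.58734

649366.59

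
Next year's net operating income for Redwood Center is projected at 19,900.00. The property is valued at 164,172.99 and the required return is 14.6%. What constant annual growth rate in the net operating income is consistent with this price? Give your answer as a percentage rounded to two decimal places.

2.48%

P = D₁/(r−g) ⇒ g = r − D₁/P = 0.146 − 19,900.00/164,172.99 = 0.024786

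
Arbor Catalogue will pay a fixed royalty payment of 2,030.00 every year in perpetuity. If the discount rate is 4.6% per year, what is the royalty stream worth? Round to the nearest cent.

44130.43

Level perpetuity: PV = C / r = 2,030.00 / 0.046 = 44,130.43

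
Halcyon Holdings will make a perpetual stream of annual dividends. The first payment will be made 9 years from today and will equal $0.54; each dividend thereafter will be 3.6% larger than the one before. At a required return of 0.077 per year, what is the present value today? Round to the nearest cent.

Value at end of year 8: C₁ / (r − g) = $0.54 / (0.077 − 0.036) = $13.1707
Discount to today: PV = $13.1707 / (1 + 0.077)^8 = $13.1707 / 1.810196 = $7.28

$7.28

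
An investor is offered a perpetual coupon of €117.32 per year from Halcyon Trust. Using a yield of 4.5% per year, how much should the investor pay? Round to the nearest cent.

Level perpetuity: PV = C / r = €117.32 / 0.045 = €2,607.11

€2607.11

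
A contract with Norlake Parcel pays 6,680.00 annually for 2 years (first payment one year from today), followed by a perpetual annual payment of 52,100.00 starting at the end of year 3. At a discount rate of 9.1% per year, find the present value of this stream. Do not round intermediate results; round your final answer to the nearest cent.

PV of 2-year annuity: 6,680.00 × [1 − (1+0.091)^−2] / 0.091 = 11734.94326
Perpetuity value at year 2: 52,100.00 / 0.091 = 572527.47253
PV of perpetuity: 572527.47253 / (1+0.091)^2 = 481001.94200
Total PV = 11734.94326 + 481001.94200 = 492736.88526

492736.89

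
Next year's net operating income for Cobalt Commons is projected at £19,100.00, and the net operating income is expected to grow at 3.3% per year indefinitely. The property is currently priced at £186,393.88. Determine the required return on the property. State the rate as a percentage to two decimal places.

P = D₁/(r − g) ⇒ r = D₁/P + g = £19,100.0000/£186,393.88 + 0.033 = 0.102471 + 0.033 = 0.135471

13.55%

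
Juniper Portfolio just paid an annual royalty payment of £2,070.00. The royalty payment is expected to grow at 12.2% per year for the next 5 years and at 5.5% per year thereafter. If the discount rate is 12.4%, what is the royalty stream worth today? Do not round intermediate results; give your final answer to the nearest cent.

D_1 = 2322.54000
D_2 = 2605.88988
D_3 = 2923.80845
D_4 = 3280.51308
D_5 = 3680.73567
Terminal value at year 5: TV = D_5×(1+g_2)/(r−g_2) = 3883.17613/0.069 = 56277.91497
P_0 = D_1/(1+r)^1 + D_2/(1+r)^2 + D_3/(1+r)^3 + D_4/(1+r)^4 + D_5/(1+r)^5 + TV/(1+r)^5
    = 2066.31673 + 2062.64001 + 2058.96983 + 2055.30618 + 2051.64905 + 31369.41667 = 41664.29846

£41664.30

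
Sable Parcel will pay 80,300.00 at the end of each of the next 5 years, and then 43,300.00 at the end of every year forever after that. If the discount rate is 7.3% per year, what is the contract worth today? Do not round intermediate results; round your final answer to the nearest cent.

PV of 5-year annuity: 80,300.00 × [1 − (1+0.073)^−5] / 0.073 = 326617.97255
Perpetuity value at year 5: 43,300.00 / 0.073 = 593150.68493
PV of perpetuity: 593150.68493 / (1+0.073)^5 = 417029.16300
Total PV = 326617.97255 + 417029.16300 = 743647.13554

743647.14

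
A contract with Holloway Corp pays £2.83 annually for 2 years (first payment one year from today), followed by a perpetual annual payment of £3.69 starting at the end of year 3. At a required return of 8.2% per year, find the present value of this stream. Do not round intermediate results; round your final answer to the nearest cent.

PV of 2-year annuity: £2.83 × [1 − (1+0.082)^−2] / 0.082 = 5.03283
Perpetuity value at year 2: £3.69 / 0.082 = 45.00000
PV of perpetuity: 45.00000 / (1+0.082)^2 = 38.43775
Total PV = 5.03283 + 38.43775 = 43.47059

£43.47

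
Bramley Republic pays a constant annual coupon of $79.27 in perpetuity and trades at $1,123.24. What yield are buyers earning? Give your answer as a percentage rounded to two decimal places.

P = C/r ⇒ r = C/P = $79.27/$1,123.24 = 0.070573

7.06%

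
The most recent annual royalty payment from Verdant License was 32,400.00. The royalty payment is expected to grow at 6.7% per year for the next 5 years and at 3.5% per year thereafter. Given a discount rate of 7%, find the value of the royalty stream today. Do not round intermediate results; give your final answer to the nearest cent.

D_1 = 34570.80000
D_2 = 36887.04360
D_3 = 39358.47552
D_4 = 41995.49338
D_5 = 44809.19144
Terminal value at year 5: TV = D_5×(1+g_2)/(r−g_2) = 46377.51314/0.035 = 1325071.80394
P_0 = D_1/(1+r)^1 + D_2/(1+r)^2 + D_3/(1+r)^3 + D_4/(1+r)^4 + D_5/(1+r)^5 + TV/(1+r)^5
    = 32309.15888 + 32218.57245 + 32128.24001 + 32038.16083 + 31948.33421 + 944757.88303 = 1105400.34941

1105400.35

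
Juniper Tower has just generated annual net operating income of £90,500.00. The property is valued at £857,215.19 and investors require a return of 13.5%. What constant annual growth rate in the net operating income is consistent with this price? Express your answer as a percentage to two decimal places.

2.66%

P = D₀(1+g)/(r−g) ⇒ P(r−g) = D₀(1+g) ⇒ g(P+D₀) = P·r − D₀
g = (P·r − D₀)/(P + D₀) = (£857,215.19×0.135 − £90,500.00) / (£857,215.19 + £90,500.00) = 0.026616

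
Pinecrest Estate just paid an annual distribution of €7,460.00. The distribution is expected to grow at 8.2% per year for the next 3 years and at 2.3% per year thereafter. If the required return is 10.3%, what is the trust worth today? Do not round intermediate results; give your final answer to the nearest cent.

D_1 = 8071.72000
D_2 = 8733.60104
D_3 = 9449.75633
Terminal value at year 3: TV = D_3×(1+g_2)/(r−g_2) = 9667.10072/0.08 = 120838.75901
P_0 = D_1/(1+r)^1 + D_2/(1+r)^2 + D_3/(1+r)^3 + TV/(1+r)^3
    = 7317.96917 + 7178.64247 + 7041.96841 + 90049.17103 = 111587.75109

€111587.75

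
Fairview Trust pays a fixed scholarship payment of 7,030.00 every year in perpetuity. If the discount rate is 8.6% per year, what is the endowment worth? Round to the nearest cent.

Level perpetuity: PV = C / r = 7,030.00 / 0.086 = 81,744.19

81744.19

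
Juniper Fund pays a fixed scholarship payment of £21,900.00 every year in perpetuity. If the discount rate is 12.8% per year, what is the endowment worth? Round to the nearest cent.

£171093.75

Level perpetuity: PV = C / r = £21,900.00 / 0.128 = £171,093.75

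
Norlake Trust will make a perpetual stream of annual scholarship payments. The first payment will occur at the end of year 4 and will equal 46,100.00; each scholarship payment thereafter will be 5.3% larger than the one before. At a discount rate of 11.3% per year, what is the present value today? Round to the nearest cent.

557268.10

Value at end of year 3: C₁ / (r − g) = 46,100.00 / (0.113 − 0.053) = 768,333.3333
Discount to today: PV = 768,333.3333 / (1 + 0.113)^3 = 768,333.3333 / 1.378750 = 557,268.10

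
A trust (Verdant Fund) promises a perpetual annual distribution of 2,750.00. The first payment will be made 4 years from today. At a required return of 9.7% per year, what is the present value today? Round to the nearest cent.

Value at end of year 3: C / r = 2,750.00 / 0.097 = 28,350.5155
Discount to today: PV = 28,350.5155 / (1 + 0.097)^3 = 28,350.5155 / 1.320140 = 21,475.39

21475.39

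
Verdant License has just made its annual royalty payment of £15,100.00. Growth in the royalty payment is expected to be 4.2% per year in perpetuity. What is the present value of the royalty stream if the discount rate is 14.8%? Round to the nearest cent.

D₁ = D₀ × (1 + g) = £15,100.00 × 1.042 = £15,734.2000
Growing perpetuity: P = D₁ / (r − g) = £15,734.2000 / (0.148 − 0.042) = £148,435.85

£148435.85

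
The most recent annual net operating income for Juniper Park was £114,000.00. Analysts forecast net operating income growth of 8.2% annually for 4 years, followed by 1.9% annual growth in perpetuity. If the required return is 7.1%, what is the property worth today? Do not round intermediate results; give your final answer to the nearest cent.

D_1 = 123348.00000
D_2 = 133462.53600
D_3 = 144406.46395
D_4 = 156247.79400
Terminal value at year 4: TV = D_4×(1+g_2)/(r−g_2) = 159216.50208/0.052 = 3061855.80927
P_0 = D_1/(1+r)^1 + D_2/(1+r)^2 + D_3/(1+r)^3 + D_4/(1+r)^4 + TV/(1+r)^4
    = 115170.86835 + 116353.76242 + 117548.80573 + 118756.12306 + 2327163.25773 = 2794992.81730

£2794992.82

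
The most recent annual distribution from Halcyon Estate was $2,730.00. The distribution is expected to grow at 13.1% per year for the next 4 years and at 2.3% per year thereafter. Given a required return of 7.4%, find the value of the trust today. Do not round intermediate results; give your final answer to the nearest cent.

D_1 = 3087.63000
D_2 = 3492.10953
D_3 = 3949.57588
D_4 = 4466.97032
Terminal value at year 4: TV = D_4×(1+g_2)/(r−g_2) = 4569.71064/0.051 = 89602.16933
P_0 = D_1/(1+r)^1 + D_2/(1+r)^2 + D_3/(1+r)^3 + D_4/(1+r)^4 + TV/(1+r)^4
    = 2874.88827 + 3027.46614 + 3188.14171 + 3357.34477 + 67344.38619 = 79792.22708

$79792.23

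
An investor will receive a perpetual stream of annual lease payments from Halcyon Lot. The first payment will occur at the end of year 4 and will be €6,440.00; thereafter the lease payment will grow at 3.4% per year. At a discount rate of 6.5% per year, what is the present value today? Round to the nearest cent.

Value at end of year 3: C₁ / (r − g) = €6,440.00 / (0.065 − 0.034) = €207,741.9355
Discount to today: PV = €207,741.9355 / (1 + 0.065)^3 = €207,741.9355 / 1.207950 = €171,978.97

€171978.97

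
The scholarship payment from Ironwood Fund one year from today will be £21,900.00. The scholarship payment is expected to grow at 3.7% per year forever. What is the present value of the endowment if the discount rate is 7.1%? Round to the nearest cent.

Growing perpetuity: P = D₁ / (r − g) = £21,900.0000 / (0.071 − 0.037) = £644,117.65

£644117.65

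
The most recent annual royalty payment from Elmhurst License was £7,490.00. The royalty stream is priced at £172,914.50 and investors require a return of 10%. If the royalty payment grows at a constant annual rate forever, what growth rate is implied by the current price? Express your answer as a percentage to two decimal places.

P = D₀(1+g)/(r−g) ⇒ P(r−g) = D₀(1+g) ⇒ g(P+D₀) = P·r − D₀
g = (P·r − D₀)/(P + D₀) = (£172,914.50×0.1 − £7,490.00) / (£172,914.50 + £7,490.00) = 0.054330

5.43%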